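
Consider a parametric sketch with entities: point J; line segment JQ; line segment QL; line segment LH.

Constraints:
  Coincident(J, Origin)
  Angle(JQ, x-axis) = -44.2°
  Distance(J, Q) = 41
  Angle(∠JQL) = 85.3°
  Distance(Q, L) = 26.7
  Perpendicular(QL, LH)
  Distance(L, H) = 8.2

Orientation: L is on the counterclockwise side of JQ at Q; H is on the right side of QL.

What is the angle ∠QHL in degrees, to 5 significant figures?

72.927°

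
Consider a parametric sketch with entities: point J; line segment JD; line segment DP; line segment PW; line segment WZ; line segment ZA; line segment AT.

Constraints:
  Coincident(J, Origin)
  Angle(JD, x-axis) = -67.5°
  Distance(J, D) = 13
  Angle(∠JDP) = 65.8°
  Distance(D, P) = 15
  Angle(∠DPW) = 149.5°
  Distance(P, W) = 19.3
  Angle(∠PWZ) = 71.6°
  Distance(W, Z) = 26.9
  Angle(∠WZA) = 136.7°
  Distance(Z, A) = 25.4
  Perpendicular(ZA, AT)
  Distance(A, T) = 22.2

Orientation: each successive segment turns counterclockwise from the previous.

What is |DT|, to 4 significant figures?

13.86

∠WZA = 136.7° gives ZA at -131.1° from the x-axis; with |ZA| = 25.4, A = (-23.93, -4.039). ZA is perpendicular to AT, so AT runs at -41.10°; with |AT| = 22.2, T = (-7.202, -18.63). Then |DT| = |T − D| = 13.86.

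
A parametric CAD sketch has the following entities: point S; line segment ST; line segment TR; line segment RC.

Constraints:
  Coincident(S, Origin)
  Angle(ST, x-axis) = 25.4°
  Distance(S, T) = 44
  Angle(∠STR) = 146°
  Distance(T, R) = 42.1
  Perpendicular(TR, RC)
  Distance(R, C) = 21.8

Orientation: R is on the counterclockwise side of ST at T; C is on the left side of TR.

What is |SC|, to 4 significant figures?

78.63

S is at the origin; ST runs at 25.4° with length 44.0, so T = 44.0·(cos 25.4°, sin 25.4°) = (39.75, 18.87). ∠STR = 146.0°, so TR runs at 25.4° + (180° − 146.0°) = 59.40° from the x-axis; with |TR| = 42.1, R = T + 42.1·(cos 59.40°, sin 59.40°) = (61.18, 55.11). TR ⟂ RC; with |RC| = 21.8 on the left of TR, C = R + 21.8·(-0.8607, 0.5090) = (42.41, 66.21). Then |SC| = |C − S| = 78.63.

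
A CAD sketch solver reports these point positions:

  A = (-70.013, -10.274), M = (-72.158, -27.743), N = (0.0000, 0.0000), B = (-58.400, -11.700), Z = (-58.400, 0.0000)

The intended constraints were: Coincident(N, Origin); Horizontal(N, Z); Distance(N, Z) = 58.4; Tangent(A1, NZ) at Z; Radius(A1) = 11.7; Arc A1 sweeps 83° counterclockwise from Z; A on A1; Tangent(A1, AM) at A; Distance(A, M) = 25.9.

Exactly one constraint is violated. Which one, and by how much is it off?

Distance(A, M) = 25.9 — off by 8.30.

N = (0.00, 0.00) ✓; N.y = 0.00, Z.y = 0.00 ✓; |NZ| = 58.40 ✓; ∠(BZ, ZN) = 90.00° ✓; |BZ| = 11.70 ✓; bearing(B→A) − bearing(B→Z) = 83.00° ✓; |BA| = 11.70 ✓; ∠(BA, AM) = 90.00° ✓; |AM| = 17.60 ✗.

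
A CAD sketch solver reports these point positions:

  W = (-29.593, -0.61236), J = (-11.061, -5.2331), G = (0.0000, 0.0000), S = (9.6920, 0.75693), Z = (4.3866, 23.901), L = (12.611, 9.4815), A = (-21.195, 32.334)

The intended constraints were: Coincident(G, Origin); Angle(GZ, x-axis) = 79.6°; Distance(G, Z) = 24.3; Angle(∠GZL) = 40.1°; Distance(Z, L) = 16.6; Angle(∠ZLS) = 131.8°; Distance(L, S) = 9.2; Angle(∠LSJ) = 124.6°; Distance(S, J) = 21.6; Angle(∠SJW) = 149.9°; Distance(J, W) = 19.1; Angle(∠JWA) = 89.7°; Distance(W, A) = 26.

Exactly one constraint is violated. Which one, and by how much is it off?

Distance(W, A) = 26 — off by 8.00.

G = (0.00, 0.00) ✓; GZ at 79.60° ✓; |GZ| = 24.30 ✓; ∠GZL = 40.10° ✓; |ZL| = 16.60 ✓; ∠ZLS = 131.8° ✓; |LS| = 9.200 ✓; ∠LSJ = 124.6° ✓; |SJ| = 21.60 ✓; ∠SJW = 149.9° ✓; |JW| = 19.10 ✓; ∠JWA = 89.70° ✓; |WA| = 34.00 ✗.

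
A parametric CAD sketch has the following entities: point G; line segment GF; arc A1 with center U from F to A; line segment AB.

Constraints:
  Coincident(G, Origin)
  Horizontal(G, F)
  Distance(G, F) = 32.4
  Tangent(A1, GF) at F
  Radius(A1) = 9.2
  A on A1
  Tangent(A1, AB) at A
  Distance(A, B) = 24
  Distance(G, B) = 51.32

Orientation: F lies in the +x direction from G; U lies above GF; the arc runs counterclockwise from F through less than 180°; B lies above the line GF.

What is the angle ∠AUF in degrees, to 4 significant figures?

97.85°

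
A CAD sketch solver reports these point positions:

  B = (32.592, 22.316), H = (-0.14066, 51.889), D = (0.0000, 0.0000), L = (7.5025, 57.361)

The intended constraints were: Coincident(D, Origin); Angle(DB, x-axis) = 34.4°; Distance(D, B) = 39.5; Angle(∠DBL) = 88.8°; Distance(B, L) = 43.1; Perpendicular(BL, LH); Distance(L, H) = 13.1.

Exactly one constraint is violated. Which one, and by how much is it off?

Distance(L, H) = 13.1 — off by 3.70.

D = (0.00, 0.00) ✓; DB at 34.40° ✓; |DB| = 39.50 ✓; ∠DBL = 88.80° ✓; |BL| = 43.10 ✓; ∠(BL, LH) = 90.00° ✓; |LH| = 9.400 ✗.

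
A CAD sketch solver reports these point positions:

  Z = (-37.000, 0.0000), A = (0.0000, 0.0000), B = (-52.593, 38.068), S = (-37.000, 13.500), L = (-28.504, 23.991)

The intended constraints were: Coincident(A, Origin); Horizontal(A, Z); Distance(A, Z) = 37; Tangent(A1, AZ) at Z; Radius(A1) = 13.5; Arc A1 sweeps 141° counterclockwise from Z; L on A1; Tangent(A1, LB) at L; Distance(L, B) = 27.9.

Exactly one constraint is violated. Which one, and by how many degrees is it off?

Tangent(A1, LB) at L — off by 8.70°.

A = (0.00, 0.00) ✓; A.y = 0.00, Z.y = 0.00 ✓; |AZ| = 37.00 ✓; ∠(SZ, ZA) = 90.00° ✓; |SZ| = 13.50 ✓; bearing(S→L) − bearing(S→Z) = 141.0° ✓; |SL| = 13.50 ✓; ∠(SL, LB) = 81.30° ✗; |LB| = 27.90 ✓.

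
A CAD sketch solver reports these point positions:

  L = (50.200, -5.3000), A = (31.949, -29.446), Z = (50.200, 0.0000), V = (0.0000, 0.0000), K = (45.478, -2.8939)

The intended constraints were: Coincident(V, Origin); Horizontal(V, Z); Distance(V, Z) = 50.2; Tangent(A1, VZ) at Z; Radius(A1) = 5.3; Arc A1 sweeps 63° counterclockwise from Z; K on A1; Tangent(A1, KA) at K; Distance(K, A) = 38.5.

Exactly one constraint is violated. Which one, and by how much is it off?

Distance(K, A) = 38.5 — off by 8.70.

V = (0.00, 0.00) ✓; V.y = 0.00, Z.y = 0.00 ✓; |VZ| = 50.20 ✓; ∠(LZ, ZV) = 90.00° ✓; |LZ| = 5.300 ✓; bearing(L→K) − bearing(L→Z) = 63.00° ✓; |LK| = 5.300 ✓; ∠(LK, KA) = 90.00° ✓; |KA| = 29.80 ✗.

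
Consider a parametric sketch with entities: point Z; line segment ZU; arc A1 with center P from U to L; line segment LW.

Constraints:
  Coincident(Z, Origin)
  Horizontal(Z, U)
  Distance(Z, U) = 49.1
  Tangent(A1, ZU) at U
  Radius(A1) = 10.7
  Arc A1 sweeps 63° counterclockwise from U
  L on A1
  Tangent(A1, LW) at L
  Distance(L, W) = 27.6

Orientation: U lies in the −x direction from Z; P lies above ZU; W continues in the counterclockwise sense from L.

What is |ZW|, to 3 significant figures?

40.7

On A1, U sits at bearing -90° from P; a 63° counterclockwise sweep puts L at bearing -27°, so L = P + 10.7·(cos -27°, sin -27°) = (-39.6, 5.84). Since A1 is tangent to LW there, PL ⟂ LW, so LW runs along (−sin -27°, cos -27°); with |LW| = 27.6, W = (-27.0, 30.4). Then |ZW| = |W − Z| = 40.7.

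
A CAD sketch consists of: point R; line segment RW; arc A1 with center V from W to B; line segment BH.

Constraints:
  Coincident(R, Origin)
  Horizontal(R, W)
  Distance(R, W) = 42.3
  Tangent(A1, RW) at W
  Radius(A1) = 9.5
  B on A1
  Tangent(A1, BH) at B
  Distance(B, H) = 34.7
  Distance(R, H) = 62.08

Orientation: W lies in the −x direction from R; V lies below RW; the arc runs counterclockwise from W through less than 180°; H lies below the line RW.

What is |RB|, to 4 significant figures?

52.84

R is at the origin; RW is horizontal with |RW| = 42.3 and W on the −x side, so W = (-42.30, 0.000). Tangency of A1 to RW means the radius VW is perpendicular to RW, so V = W + (0, -9.5) = (-42.30, -9.500). Since VB ⟂ BH (tangency), |VH| = √(9.5² + 34.7²) = 35.98 regardless of where B sits on A1. So H lies on both circle(R, 62.08) and circle(V, 35.98); the below-RW intersection is H = (-42.26, -45.48). B is the foot of the tangent from H: B = (-51.46, -12.02).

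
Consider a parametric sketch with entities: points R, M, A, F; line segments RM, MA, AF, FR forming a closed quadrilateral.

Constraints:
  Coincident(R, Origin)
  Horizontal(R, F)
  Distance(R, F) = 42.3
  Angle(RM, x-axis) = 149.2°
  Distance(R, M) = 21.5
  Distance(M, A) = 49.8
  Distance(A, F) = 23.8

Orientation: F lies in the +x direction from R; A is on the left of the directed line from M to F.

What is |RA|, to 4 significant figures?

36.73

R is at the origin; R and F share the same y with |RF| = 42.3 and F in +x, so F = (42.3, 0). RM runs at 149.2° with |RM| = 21.5, so M = (-18.47, 11.01). A is determined by |MA| = 49.8 and |AF| = 23.8 together: it lies at the intersection of circle(M, 49.8) and circle(F, 23.8). With |MF| = 61.76, the foot of the radical line on MF is 46.37 from M and the perpendicular offset is √(49.8² − 46.37²) = 18.16. Taking the left-of-MF solution: A = (30.40, 20.61).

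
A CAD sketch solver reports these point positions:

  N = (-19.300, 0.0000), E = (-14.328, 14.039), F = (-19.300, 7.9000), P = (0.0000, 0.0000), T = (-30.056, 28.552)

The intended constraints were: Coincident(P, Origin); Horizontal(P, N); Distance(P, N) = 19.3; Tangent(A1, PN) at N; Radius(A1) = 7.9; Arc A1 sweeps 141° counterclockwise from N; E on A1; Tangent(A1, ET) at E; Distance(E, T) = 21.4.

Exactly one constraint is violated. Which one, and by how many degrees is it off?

Tangent(A1, ET) at E — off by 3.70°.

P = (0.00, 0.00) ✓; P.y = 0.00, N.y = 0.00 ✓; |PN| = 19.30 ✓; ∠(FN, NP) = 90.00° ✓; |FN| = 7.900 ✓; bearing(F→E) − bearing(F→N) = 141.0° ✓; |FE| = 7.900 ✓; ∠(FE, ET) = 93.70° ✗; |ET| = 21.40 ✓.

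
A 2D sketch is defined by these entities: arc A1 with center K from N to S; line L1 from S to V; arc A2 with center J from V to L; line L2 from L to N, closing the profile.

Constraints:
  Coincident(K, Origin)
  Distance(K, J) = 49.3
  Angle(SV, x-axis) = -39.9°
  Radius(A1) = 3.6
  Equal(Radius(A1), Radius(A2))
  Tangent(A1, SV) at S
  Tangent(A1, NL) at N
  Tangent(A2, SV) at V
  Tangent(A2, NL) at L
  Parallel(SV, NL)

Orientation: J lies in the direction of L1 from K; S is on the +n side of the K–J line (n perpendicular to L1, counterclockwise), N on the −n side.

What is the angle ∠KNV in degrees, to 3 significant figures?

81.7°

The slot axis is L1's direction at -39.9°, so u = (cos -39.9°, sin -39.9°) = (0.767, -0.641) and n = (−sin -39.9°, cos -39.9°) = (0.641, 0.767). K is at the origin and J lies 49.3 along u from K, so J = 49.3·u = (37.8, -31.6). Tangency of A1 to both parallel lines with radius 3.6 puts S and N at K ± 3.6·n: S = (2.31, 2.76), N = (-2.31, -2.76). Equal radii place V and L the same way about J: V = J + 3.6·n = (40.1, -28.9), L = J − 3.6·n = (35.5, -34.4). Then cos ∠KNV = NK·NV / (|NK||NV|), giving 81.7°.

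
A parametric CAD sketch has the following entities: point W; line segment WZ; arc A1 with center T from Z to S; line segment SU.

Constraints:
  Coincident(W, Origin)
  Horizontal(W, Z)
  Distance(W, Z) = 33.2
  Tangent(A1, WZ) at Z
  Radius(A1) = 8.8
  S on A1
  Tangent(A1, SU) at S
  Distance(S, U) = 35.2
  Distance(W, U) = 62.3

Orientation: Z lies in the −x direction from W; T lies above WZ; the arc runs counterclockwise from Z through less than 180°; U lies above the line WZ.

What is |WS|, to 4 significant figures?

29.17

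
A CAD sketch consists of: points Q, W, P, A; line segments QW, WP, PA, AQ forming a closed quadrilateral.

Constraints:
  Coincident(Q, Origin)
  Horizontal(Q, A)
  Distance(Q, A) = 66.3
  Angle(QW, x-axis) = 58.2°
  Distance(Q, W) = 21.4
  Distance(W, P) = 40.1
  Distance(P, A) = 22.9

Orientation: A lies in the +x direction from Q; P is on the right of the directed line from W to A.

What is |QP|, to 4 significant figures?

44.25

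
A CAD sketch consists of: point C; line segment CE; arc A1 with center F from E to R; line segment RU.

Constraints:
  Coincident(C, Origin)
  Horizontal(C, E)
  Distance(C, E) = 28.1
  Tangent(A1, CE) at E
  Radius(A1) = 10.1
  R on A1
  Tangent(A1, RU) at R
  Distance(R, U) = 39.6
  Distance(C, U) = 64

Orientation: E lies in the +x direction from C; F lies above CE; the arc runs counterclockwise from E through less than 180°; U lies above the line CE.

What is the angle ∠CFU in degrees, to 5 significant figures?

128.95°

Checks: |FE| = 10.10 ✓; |FR| = 10.10 ✓; ∠(FR, RU) = 90.00° ✓; |RU| = 39.60 ✓; |CU| = 64.00 ✓.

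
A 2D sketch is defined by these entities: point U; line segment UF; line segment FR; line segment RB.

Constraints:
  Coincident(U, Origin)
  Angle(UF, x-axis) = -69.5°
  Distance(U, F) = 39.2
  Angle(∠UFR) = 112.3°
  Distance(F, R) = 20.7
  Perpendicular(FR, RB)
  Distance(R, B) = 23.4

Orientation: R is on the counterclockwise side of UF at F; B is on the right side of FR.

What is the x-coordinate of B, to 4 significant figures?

33.68

∠UFR = 112.3°, so FR runs at -69.5° + (180° − 112.3°) = -1.800° from the x-axis; with |FR| = 20.7, R = F + 20.7·(cos -1.800°, sin -1.800°) = (34.42, -37.37). FR is perpendicular to RB; with |RB| = 23.4 on the right of FR, B = R + 23.4·(-0.03141, -0.9995) = (33.68, -60.76). So B.x = 33.68.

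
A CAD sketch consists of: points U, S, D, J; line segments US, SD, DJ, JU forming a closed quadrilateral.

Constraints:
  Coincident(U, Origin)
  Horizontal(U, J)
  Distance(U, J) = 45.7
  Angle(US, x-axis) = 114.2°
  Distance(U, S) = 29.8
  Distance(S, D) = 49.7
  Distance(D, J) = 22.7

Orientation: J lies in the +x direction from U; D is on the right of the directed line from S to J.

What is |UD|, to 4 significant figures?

24.99

U is at the origin; UJ is horizontal with |UJ| = 45.7 and J in +x, so J = (45.7, 0). US runs at 114.2° with |US| = 29.8, so S = (-12.22, 27.18). D is determined by |SD| = 49.7 and |DJ| = 22.7 together: it lies at the intersection of circle(S, 49.7) and circle(J, 22.7). With |SJ| = 63.98, the foot of the radical line on SJ is 47.27 from S and the perpendicular offset is √(49.7² − 47.27²) = 15.36. Taking the right-of-SJ solution: D = (24.04, -6.808).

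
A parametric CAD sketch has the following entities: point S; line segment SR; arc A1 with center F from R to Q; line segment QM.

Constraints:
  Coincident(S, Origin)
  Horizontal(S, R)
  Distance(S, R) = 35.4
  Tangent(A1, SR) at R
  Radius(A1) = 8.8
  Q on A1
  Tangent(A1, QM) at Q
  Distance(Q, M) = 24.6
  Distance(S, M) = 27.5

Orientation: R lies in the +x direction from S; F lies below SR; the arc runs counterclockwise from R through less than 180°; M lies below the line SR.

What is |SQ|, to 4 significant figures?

28.48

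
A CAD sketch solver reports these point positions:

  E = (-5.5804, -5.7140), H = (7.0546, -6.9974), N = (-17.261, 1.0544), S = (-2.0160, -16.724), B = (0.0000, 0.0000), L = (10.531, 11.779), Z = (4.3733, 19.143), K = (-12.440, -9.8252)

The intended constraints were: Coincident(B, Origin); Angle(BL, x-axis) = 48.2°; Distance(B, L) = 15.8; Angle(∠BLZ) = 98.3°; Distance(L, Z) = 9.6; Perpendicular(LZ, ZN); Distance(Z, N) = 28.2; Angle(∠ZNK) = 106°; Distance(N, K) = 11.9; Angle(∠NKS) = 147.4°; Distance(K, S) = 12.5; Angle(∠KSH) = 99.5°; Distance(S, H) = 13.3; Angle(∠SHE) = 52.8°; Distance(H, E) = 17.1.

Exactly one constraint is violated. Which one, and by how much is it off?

Distance(H, E) = 17.1 — off by 4.40.

B = (0.00, 0.00) ✓; BL at 48.20° ✓; |BL| = 15.80 ✓; ∠BLZ = 98.30° ✓; |LZ| = 9.599 ✓; ∠(LZ, ZN) = 90.00° ✓; |ZN| = 28.20 ✓; ∠ZNK = 106.0° ✓; |NK| = 11.90 ✓; ∠NKS = 147.4° ✓; |KS| = 12.50 ✓; ∠KSH = 99.50° ✓; |SH| = 13.30 ✓; ∠SHE = 52.80° ✓; |HE| = 12.70 ✗.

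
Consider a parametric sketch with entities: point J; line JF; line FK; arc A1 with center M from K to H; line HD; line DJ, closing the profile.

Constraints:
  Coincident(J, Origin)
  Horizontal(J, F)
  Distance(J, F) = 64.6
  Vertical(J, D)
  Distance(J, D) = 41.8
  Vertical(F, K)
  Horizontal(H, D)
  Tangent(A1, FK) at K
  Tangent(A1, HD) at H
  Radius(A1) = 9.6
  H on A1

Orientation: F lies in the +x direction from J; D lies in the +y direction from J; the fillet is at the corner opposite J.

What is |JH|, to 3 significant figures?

69.1

J is at the origin; J and F share the same y with |JF| = 64.6 and F on the +x side, so F = (64.6, 0.00). J and D share the same x with |JD| = 41.8 and D on the +y side, so D = (0.00, 41.8). The virtual corner opposite J is at (64.6, 41.8). The tangent condition forces MK to be normal to FK and since A1 is tangent to HD there, MH ⟂ HD, with radius 9.6, so the center M sits 9.6 in from both sides at M = (55.0, 32.2). That places the tangent points at K = (64.6, 32.2) on FK and H = (55.0, 41.8) on HD. Then |JH| = |H − J| = 69.1.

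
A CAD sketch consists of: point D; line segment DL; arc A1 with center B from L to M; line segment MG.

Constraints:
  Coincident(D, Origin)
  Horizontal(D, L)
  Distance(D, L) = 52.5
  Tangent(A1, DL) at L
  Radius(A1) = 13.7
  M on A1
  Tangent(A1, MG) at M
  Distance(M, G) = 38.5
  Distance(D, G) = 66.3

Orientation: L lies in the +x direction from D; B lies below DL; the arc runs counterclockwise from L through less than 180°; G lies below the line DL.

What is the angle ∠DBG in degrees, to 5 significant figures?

87.180°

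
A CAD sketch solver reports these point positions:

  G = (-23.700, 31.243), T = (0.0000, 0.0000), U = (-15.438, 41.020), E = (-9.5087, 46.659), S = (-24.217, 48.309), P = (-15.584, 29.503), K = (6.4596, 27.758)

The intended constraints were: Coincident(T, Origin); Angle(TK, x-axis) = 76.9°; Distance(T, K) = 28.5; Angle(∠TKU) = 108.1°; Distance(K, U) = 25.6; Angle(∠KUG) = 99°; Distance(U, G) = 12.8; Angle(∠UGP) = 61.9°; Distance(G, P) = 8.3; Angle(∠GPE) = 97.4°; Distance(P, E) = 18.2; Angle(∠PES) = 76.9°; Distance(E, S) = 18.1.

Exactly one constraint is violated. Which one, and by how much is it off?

Distance(E, S) = 18.1 — off by 3.30.

T = (0.00, 0.00) ✓; TK at 76.90° ✓; |TK| = 28.50 ✓; ∠TKU = 108.1° ✓; |KU| = 25.60 ✓; ∠KUG = 99.00° ✓; |UG| = 12.80 ✓; ∠UGP = 61.90° ✓; |GP| = 8.300 ✓; ∠GPE = 97.40° ✓; |PE| = 18.20 ✓; ∠PES = 76.90° ✓; |ES| = 14.80 ✗.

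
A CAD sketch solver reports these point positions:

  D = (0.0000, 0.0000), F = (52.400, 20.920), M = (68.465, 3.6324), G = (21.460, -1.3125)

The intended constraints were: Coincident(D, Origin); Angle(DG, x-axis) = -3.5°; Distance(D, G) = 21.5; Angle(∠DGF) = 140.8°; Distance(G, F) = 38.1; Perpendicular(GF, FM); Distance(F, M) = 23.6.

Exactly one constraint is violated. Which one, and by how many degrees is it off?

Perpendicular(GF, FM) — off by 7.20°.

D = (0.00, 0.00) ✓; DG at -3.500° ✓; |DG| = 21.50 ✓; ∠DGF = 140.8° ✓; |GF| = 38.10 ✓; ∠(GF, FM) = 82.80° ✗; |FM| = 23.60 ✓.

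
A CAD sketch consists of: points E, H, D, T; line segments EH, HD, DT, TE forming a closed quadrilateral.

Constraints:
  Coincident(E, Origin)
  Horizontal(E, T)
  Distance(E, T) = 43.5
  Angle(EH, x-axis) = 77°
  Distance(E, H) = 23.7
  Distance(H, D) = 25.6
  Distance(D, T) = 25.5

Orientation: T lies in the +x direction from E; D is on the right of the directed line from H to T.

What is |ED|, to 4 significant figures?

18.03

E is at the origin; E and T share the same y with |ET| = 43.5 and T in +x, so T = (43.5, 0). EH runs at 77.0° with |EH| = 23.7, so H = (5.331, 23.09). D is determined by |HD| = 25.6 and |DT| = 25.5 together: it lies at the intersection of circle(H, 25.6) and circle(T, 25.5). With |HT| = 44.61, the foot of the radical line on HT is 22.36 from H and the perpendicular offset is √(25.6² − 22.36²) = 12.46. Taking the right-of-HT solution: D = (18.01, 0.8552).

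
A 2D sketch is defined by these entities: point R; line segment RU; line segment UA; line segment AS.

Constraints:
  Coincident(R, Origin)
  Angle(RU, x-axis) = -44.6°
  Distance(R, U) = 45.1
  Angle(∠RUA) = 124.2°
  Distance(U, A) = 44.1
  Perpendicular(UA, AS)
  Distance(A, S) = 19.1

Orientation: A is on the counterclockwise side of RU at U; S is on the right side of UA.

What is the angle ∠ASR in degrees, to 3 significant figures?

50.9°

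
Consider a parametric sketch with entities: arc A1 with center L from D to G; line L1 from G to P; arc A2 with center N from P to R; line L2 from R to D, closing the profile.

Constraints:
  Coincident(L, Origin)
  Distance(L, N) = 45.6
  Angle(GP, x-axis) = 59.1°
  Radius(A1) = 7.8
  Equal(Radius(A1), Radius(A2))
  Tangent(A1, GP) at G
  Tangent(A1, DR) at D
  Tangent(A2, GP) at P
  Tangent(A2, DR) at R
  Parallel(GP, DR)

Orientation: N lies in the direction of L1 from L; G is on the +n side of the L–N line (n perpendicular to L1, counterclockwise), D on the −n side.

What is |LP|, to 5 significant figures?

46.262

The slot axis is L1's direction at 59.1°, so u = (cos 59.1°, sin 59.1°) = (0.51354, 0.85806) and n = (−sin 59.1°, cos 59.1°) = (-0.85806, 0.51354). L is at the origin and N lies 45.6 along u from L, so N = 45.6·u = (23.417, 39.128). Tangency of A1 to both parallel lines with radius 7.8 puts G and D at L ± 7.8·n: G = (-6.6929, 4.0056), D = (6.6929, -4.0056). Equal radii place P and R the same way about N: P = N + 7.8·n = (16.725, 43.133), R = N − 7.8·n = (30.110, 35.122). Then |LP| = |P − L| = 46.262.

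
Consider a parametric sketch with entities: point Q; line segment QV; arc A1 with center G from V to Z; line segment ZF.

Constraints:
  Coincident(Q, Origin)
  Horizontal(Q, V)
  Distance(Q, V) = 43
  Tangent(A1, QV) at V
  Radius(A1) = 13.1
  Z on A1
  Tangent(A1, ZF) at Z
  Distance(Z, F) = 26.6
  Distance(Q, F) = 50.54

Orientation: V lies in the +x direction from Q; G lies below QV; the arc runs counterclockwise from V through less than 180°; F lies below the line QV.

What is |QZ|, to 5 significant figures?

32.820

Checks: |GZ| = 13.10 ✓; ∠(GZ, ZF) = 90.00° ✓; |ZF| = 26.60 ✓; |QF| = 50.54 ✓.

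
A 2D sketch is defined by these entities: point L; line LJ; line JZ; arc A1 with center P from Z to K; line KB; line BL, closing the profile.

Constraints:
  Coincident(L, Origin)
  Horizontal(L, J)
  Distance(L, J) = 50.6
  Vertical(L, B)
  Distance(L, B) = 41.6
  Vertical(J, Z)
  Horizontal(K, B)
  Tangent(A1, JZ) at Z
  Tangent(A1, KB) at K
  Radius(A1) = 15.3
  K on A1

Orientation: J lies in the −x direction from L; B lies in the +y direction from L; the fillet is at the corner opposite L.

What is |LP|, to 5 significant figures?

44.020

L and B share the same x with |LB| = 41.6 and B on the +y side, so B = (0.0000, 41.600). The virtual corner opposite L is at (-50.600, 41.600). A1 meets JZ tangentially, so PZ is at right angles to JZ and since A1 is tangent to KB there, PK ⟂ KB, with radius 15.3, so the center P sits 15.3 in from both sides at P = (-35.300, 26.300). Then |LP| = |P − L| = 44.020.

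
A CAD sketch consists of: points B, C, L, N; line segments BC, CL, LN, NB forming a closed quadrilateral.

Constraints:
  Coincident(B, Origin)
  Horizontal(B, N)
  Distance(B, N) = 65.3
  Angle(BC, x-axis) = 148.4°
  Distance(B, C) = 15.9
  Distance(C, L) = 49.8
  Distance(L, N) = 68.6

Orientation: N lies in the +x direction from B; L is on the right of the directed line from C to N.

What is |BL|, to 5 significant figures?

37.579

Checks: |CL| = 49.80 ✓; |LN| = 68.60 ✓.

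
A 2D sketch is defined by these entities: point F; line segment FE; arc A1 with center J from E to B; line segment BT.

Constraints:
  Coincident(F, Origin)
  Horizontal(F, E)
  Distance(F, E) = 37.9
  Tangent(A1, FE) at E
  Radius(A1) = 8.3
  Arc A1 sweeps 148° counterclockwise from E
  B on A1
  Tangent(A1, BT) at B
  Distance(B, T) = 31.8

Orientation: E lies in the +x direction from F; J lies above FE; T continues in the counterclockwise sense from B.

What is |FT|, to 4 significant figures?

35.65

F is at the origin; FE is horizontal with |FE| = 37.9 and E on the +x side, so E = (37.90, 0.000). Since A1 is tangent to FE there, JE ⟂ FE, so J = E + (0, 8.3) = (37.90, 8.300). On A1, E sits at bearing -90° from J; a 148° counterclockwise sweep puts B at bearing 58°, so B = J + 8.3·(cos 58°, sin 58°) = (42.30, 15.34). A1 meets BT tangentially, so JB is at right angles to BT, so BT runs along (−sin 58°, cos 58°); with |BT| = 31.8, T = (15.33, 32.19). Then |FT| = |T − F| = 35.65.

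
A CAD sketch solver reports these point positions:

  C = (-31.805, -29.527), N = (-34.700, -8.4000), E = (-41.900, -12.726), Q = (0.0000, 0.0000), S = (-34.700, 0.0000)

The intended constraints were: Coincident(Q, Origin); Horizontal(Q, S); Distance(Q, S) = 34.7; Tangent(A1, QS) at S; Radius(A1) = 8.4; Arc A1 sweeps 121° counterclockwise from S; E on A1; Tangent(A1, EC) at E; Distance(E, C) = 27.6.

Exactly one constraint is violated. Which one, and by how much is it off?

Distance(E, C) = 27.6 — off by 8.00.

Q = (0.00, 0.00) ✓; Q.y = 0.00, S.y = 0.00 ✓; |QS| = 34.70 ✓; ∠(NS, SQ) = 90.00° ✓; |NS| = 8.400 ✓; bearing(N→E) − bearing(N→S) = 121.0° ✓; |NE| = 8.400 ✓; ∠(NE, EC) = 90.00° ✓; |EC| = 19.60 ✗.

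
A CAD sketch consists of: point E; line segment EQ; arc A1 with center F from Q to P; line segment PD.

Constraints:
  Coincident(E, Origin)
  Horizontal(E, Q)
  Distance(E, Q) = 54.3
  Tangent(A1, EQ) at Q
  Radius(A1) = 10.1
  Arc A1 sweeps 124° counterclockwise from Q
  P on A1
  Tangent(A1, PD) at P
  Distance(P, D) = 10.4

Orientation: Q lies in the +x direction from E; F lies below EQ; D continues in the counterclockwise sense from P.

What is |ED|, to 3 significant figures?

57.2

E is at the origin; E and Q share the same y with |EQ| = 54.3 and Q on the +x side, so Q = (54.3, 0.00). Tangency of A1 to EQ means the radius FQ is perpendicular to EQ, so F = Q + (0, -10.1) = (54.3, -10.1). On A1, Q sits at bearing 90° from F; a 124° counterclockwise sweep puts P at bearing 214°, so P = F + 10.1·(cos 214°, sin 214°) = (45.9, -15.7). The tangent condition forces FP to be normal to PD, so PD runs along (−sin 214°, cos 214°); with |PD| = 10.4, D = (51.7, -24.4). Then |ED| = |D − E| = 57.2.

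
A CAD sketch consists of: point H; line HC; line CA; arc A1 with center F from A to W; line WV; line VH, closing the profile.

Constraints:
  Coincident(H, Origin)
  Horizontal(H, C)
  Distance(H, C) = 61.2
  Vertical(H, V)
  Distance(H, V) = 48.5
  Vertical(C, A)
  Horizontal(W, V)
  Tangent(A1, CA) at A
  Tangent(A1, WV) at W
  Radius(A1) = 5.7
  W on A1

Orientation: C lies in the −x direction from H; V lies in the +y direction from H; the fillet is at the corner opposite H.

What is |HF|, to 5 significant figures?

70.086

H is at the origin; H and C share the same y with |HC| = 61.2 and C on the −x side, so C = (-61.200, 0.0000). H and V share the same x with |HV| = 48.5 and V on the +y side, so V = (0.0000, 48.500). The virtual corner opposite H is at (-61.200, 48.500). The tangent condition forces FA to be normal to CA and the tangent condition forces FW to be normal to WV, with radius 5.7, so the center F sits 5.7 in from both sides at F = (-55.500, 42.800). Then |HF| = |F − H| = 70.086.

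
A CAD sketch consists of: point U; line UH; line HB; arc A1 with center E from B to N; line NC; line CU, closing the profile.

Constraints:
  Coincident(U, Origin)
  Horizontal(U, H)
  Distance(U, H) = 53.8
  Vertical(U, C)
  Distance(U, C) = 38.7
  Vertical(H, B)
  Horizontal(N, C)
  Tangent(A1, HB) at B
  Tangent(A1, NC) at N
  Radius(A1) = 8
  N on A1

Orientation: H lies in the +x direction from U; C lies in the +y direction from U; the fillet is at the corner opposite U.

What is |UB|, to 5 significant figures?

61.943

U is at the origin; UH is horizontal with |UH| = 53.8 and H on the +x side, so H = (53.800, 0.0000). U and C share the same x with |UC| = 38.7 and C on the +y side, so C = (0.0000, 38.700). The virtual corner opposite U is at (53.800, 38.700). Since A1 is tangent to HB there, EB ⟂ HB and A1 meets NC tangentially, so EN is at right angles to NC, with radius 8.0, so the center E sits 8.0 in from both sides at E = (45.800, 30.700). That places the tangent points at B = (53.800, 30.700) on HB and N = (45.800, 38.700) on NC. Then |UB| = |B − U| = 61.943.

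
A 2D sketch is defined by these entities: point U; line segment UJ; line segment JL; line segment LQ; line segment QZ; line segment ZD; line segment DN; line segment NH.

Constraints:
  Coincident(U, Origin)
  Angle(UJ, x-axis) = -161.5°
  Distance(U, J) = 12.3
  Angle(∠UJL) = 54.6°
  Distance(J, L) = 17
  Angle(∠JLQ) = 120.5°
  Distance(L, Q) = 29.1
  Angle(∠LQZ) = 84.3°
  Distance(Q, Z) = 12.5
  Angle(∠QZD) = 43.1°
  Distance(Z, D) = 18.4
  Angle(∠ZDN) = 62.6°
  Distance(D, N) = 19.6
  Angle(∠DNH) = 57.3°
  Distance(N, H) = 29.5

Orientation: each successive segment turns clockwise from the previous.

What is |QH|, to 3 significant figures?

22.1

U is at the origin; UJ runs at -161.5° with length 12.3, so J = (-11.7, -3.90). ∠UJL = 54.6° gives JL at 73.1° from the x-axis; with |JL| = 17.0, L = (-6.72, 12.4). ∠JLQ = 120.5° gives LQ at 13.6° from the x-axis; with |LQ| = 29.1, Q = (21.6, 19.2). ∠LQZ = 84.3° gives QZ at -82.1° from the x-axis; with |QZ| = 12.5, Z = (23.3, 6.82). ∠QZD = 43.1° gives ZD at 141° from the x-axis; with |ZD| = 18.4, D = (8.98, 18.4). ∠ZDN = 62.6° gives DN at 23.6° from the x-axis; with |DN| = 19.6, N = (26.9, 26.3). ∠DNH = 57.3° gives NH at -99.1° from the x-axis; with |NH| = 29.5, H = (22.3, -2.88). Then |QH| = |H − Q| = 22.1.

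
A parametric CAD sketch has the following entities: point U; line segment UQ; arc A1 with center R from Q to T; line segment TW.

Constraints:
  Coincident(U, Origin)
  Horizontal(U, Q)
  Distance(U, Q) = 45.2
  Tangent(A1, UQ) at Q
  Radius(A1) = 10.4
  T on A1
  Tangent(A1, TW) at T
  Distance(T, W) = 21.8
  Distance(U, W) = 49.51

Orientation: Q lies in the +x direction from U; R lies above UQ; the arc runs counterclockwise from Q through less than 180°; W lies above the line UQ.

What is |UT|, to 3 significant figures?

55.4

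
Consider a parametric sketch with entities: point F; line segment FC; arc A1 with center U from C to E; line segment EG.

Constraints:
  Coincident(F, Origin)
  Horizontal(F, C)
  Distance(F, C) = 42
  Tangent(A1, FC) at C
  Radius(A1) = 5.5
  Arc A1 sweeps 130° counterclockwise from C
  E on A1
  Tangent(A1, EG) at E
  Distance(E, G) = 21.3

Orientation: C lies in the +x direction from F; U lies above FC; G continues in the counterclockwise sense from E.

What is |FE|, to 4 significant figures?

47.09

F is at the origin; FC is horizontal with |FC| = 42.0 and C on the +x side, so C = (42.00, 0.000). The tangent condition forces UC to be normal to FC, so U = C + (0, 5.5) = (42.00, 5.500). On A1, C sits at bearing -90° from U; a 130° counterclockwise sweep puts E at bearing 40°, so E = U + 5.5·(cos 40°, sin 40°) = (46.21, 9.035). Then |FE| = |E − F| = 47.09.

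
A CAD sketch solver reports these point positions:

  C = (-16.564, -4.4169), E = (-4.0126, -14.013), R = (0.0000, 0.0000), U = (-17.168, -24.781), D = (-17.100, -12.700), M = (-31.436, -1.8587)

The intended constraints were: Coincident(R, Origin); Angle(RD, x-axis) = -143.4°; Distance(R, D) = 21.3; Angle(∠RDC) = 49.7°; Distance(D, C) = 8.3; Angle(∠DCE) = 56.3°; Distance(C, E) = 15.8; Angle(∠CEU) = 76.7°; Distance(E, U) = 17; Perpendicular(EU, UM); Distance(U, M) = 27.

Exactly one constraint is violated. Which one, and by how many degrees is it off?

Perpendicular(EU, UM) — off by 7.40°.

R = (0.00, 0.00) ✓; RD at -143.4° ✓; |RD| = 21.30 ✓; ∠RDC = 49.70° ✓; |DC| = 8.300 ✓; ∠DCE = 56.30° ✓; |CE| = 15.80 ✓; ∠CEU = 76.70° ✓; |EU| = 17.00 ✓; ∠(EU, UM) = 97.40° ✗; |UM| = 27.00 ✓.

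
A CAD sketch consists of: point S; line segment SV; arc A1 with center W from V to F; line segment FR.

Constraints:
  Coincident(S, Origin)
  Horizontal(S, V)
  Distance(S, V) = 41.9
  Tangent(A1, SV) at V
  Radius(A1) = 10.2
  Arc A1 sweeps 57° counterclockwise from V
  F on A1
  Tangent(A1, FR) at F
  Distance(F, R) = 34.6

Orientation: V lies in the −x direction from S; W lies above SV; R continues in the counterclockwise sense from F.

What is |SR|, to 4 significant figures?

36.65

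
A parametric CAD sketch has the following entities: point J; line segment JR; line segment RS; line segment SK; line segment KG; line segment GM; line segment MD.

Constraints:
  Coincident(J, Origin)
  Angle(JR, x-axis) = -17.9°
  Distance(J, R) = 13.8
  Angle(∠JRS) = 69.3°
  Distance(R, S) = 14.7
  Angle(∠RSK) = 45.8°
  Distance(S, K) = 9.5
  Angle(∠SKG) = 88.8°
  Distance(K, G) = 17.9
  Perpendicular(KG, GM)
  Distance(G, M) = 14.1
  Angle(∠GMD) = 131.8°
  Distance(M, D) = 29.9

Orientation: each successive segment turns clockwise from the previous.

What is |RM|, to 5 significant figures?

16.779

J is at the origin; JR runs at -17.9° with length 13.8, so R = (13.132, -4.2415). ∠JRS = 69.3° gives RS at -128.60° from the x-axis; with |RS| = 14.7, S = (3.9610, -15.730). ∠RSK = 45.8° gives SK at 97.200° from the x-axis; with |SK| = 9.5, K = (2.7703, -6.3048). ∠SKG = 88.8° gives KG at 6.0000° from the x-axis; with |KG| = 17.9, G = (20.572, -4.4337). KG is perpendicular to GM, so GM runs at -84.000°; with |GM| = 14.1, M = (22.046, -18.456). Then |RM| = |M − R| = 16.779.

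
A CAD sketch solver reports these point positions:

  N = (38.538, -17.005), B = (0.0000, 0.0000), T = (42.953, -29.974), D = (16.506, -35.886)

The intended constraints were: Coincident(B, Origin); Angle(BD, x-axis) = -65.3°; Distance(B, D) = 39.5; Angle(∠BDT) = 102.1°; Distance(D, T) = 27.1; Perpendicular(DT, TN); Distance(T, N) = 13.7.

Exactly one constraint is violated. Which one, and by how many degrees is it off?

Perpendicular(DT, TN) — off by 6.20°.

B = (0.00, 0.00) ✓; BD at -65.30° ✓; |BD| = 39.50 ✓; ∠BDT = 102.1° ✓; |DT| = 27.10 ✓; ∠(DT, TN) = 96.20° ✗; |TN| = 13.70 ✓.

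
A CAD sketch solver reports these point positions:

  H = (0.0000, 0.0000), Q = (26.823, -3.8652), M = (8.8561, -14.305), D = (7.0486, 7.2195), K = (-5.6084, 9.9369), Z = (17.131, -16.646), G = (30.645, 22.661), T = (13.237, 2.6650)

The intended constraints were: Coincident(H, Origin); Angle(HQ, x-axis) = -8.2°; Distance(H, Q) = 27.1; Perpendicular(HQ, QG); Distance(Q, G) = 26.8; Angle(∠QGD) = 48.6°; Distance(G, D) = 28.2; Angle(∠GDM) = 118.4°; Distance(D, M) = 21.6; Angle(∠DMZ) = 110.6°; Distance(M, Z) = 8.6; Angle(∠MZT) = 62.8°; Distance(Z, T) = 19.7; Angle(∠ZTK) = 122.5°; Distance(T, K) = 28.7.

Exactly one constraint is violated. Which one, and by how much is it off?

Distance(T, K) = 28.7 — off by 8.50.

H = (0.00, 0.00) ✓; HQ at -8.200° ✓; |HQ| = 27.10 ✓; ∠(HQ, QG) = 90.00° ✓; |QG| = 26.80 ✓; ∠QGD = 48.60° ✓; |GD| = 28.20 ✓; ∠GDM = 118.4° ✓; |DM| = 21.60 ✓; ∠DMZ = 110.6° ✓; |MZ| = 8.600 ✓; ∠MZT = 62.80° ✓; |ZT| = 19.70 ✓; ∠ZTK = 122.5° ✓; |TK| = 20.20 ✗.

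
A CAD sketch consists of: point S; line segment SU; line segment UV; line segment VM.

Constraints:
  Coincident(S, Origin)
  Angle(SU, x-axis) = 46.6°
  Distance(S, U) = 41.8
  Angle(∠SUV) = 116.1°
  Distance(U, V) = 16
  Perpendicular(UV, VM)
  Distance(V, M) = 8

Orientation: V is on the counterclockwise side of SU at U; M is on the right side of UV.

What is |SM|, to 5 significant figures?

57.064

∠SUV = 116.1°, so UV runs at 46.6° + (180° − 116.1°) = 110.50° from the x-axis; with |UV| = 16.0, V = U + 16.0·(cos 110.50°, sin 110.50°) = (23.117, 45.358). UV ⟂ VM; with |VM| = 8.0 on the right of UV, M = V + 8.0·(0.93667, 0.35021) = (30.610, 48.159). Then |SM| = |M − S| = 57.064.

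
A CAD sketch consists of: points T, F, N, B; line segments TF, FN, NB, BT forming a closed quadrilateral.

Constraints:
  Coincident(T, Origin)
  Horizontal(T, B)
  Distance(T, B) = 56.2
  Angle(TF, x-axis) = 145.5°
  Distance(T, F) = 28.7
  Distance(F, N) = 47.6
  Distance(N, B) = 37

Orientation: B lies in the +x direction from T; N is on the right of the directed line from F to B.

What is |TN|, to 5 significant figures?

19.828

T is at the origin; TB is horizontal with |TB| = 56.2 and B in +x, so B = (56.2, 0). TF runs at 145.5° with |TF| = 28.7, so F = (-23.652, 16.256). N is determined by |FN| = 47.6 and |NB| = 37.0 together: it lies at the intersection of circle(F, 47.6) and circle(B, 37.0). With |FB| = 81.490, the foot of the radical line on FB is 46.247 from F and the perpendicular offset is √(47.6² − 46.247²) = 11.267. Taking the right-of-FB solution: N = (19.418, -4.0100).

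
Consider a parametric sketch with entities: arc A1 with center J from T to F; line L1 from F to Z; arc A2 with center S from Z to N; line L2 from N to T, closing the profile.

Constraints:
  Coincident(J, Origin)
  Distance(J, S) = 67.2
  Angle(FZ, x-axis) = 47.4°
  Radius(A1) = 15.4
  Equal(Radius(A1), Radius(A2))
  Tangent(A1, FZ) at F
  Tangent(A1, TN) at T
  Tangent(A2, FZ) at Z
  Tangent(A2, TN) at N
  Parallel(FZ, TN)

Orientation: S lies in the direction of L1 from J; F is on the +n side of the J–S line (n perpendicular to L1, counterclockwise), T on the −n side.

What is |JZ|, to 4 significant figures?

68.94

The slot axis is L1's direction at 47.4°, so u = (cos 47.4°, sin 47.4°) = (0.6769, 0.7361) and n = (−sin 47.4°, cos 47.4°) = (-0.7361, 0.6769). J is at the origin and S lies 67.2 along u from J, so S = 67.2·u = (45.49, 49.47). Tangency of A1 to both parallel lines with radius 15.4 puts F and T at J ± 15.4·n: F = (-11.34, 10.42), T = (11.34, -10.42). Equal radii place Z and N the same way about S: Z = S + 15.4·n = (34.15, 59.89), N = S − 15.4·n = (56.82, 39.04). Then |JZ| = |Z − J| = 68.94.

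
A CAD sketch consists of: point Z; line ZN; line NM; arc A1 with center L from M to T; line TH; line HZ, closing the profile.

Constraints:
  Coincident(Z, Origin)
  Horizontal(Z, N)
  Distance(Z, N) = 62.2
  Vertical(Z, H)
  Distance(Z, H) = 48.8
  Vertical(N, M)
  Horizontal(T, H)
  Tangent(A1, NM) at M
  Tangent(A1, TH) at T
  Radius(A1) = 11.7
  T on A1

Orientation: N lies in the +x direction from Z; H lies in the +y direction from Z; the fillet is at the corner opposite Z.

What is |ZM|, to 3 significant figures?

72.4

Z is at the origin; Z and N share the same y with |ZN| = 62.2 and N on the +x side, so N = (62.2, 0.00). ZH is vertical with |ZH| = 48.8 and H on the +y side, so H = (0.00, 48.8). The virtual corner opposite Z is at (62.2, 48.8). A1 meets NM tangentially, so LM is at right angles to NM and the tangent condition forces LT to be normal to TH, with radius 11.7, so the center L sits 11.7 in from both sides at L = (50.5, 37.1). That places the tangent points at M = (62.2, 37.1) on NM and T = (50.5, 48.8) on TH. Then |ZM| = |M − Z| = 72.4.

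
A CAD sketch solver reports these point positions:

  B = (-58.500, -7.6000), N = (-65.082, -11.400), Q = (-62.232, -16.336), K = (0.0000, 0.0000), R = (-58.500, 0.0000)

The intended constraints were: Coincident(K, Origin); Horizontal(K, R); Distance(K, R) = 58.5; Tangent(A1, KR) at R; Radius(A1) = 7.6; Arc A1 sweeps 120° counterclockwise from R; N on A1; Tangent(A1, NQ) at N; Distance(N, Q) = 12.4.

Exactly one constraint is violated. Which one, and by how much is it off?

Distance(N, Q) = 12.4 — off by 6.70.

K = (0.00, 0.00) ✓; K.y = 0.00, R.y = 0.00 ✓; |KR| = 58.50 ✓; ∠(BR, RK) = 90.00° ✓; |BR| = 7.600 ✓; bearing(B→N) − bearing(B→R) = 120.0° ✓; |BN| = 7.600 ✓; ∠(BN, NQ) = 90.00° ✓; |NQ| = 5.700 ✗.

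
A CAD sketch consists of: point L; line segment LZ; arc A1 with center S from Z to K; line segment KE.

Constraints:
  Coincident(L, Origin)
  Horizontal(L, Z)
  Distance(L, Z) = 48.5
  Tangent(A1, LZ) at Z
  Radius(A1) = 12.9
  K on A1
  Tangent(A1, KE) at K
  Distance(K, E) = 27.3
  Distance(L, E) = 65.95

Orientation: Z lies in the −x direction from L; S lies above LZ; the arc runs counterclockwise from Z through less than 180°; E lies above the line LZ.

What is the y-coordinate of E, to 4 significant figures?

43.06

Checks: |SK| = 12.90 ✓; ∠(SK, KE) = 90.00° ✓; |KE| = 27.30 ✓; |LE| = 65.95 ✓.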